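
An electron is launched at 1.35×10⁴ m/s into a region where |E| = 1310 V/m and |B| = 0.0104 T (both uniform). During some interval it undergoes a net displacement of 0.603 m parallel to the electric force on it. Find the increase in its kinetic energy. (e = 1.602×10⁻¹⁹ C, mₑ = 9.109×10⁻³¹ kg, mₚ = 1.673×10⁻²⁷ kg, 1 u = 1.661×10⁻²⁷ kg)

The magnetic force is always ⟂ v and does no work; only the electric force changes KE.
ΔKE = F_E · d = |q|E d = (1.602×10⁻¹⁹)(1310)(0.603) ≈ 1.27×10⁻¹⁶ J.

ΔKE ≈ 1.27×10⁻¹⁶ J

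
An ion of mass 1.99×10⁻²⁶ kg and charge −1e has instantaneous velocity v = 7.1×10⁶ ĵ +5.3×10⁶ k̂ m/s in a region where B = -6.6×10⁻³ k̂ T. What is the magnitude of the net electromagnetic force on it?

|F| ≈ 7.51×10⁻¹⁵ N

v×B = (-4.69×10⁴, 0, 0) N/C.
F = q v×B = (−1.602×10⁻¹⁹ C)·(-4.69×10⁴, 0, 0) = (7.51×10⁻¹⁵, 0, 0) N.
|F| = 7.51×10⁻¹⁵ N.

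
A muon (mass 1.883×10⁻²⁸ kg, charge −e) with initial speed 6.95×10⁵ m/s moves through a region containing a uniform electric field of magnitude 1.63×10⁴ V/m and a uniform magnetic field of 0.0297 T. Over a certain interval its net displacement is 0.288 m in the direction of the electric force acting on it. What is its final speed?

v_f ≈ 2.91×10⁶ m/s

B does no work; ΔKE = |q|E d.
½mv_f² = ½mv₀² + |q|Ed = ½(1.883×10⁻²⁸)(6.95×10⁵)² + (1.602×10⁻¹⁹)(1.63×10⁴)(0.288) ≈ 4.548×10⁻¹⁷ J + 7.520×10⁻¹⁶ J ≈ 7.975×10⁻¹⁶ J.
v_f = √(2·7.975×10⁻¹⁶/1.883×10⁻²⁸) ≈ 2.91×10⁶ m/s.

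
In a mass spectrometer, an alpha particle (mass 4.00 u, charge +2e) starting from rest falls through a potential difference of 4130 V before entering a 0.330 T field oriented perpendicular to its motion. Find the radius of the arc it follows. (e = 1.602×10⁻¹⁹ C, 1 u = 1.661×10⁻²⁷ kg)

Acceleration: |q|V = ½mv² ⇒ v = √(2|q|V/m) = √(2·3.204×10⁻¹⁹·4130/6.644×10⁻²⁷) ≈ 6.311×10⁵ m/s.
In the field: r = mv/(|q|B) = (6.644×10⁻²⁷)(6.311×10⁵)/((3.204×10⁻¹⁹)(0.330)) ≈ 0.0397 m.

r ≈ 0.0397 m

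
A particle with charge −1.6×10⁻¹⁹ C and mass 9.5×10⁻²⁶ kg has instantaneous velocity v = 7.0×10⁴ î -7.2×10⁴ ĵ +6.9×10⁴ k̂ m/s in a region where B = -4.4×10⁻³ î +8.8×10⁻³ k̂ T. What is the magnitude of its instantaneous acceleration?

|a| ≈ 1.96×10⁹ m/s²

v×B = (-634, -920, -317) N/C.
F = q v×B = (−1.6×10⁻¹⁹ C)·(-634, -920, -317) = (1.01×10⁻¹⁶, 1.47×10⁻¹⁶, 5.07×10⁻¹⁷) N.
|a| = |F|/m = 1.857×10⁻¹⁶/9.5×10⁻²⁶ ≈ 1.96×10⁹ m/s².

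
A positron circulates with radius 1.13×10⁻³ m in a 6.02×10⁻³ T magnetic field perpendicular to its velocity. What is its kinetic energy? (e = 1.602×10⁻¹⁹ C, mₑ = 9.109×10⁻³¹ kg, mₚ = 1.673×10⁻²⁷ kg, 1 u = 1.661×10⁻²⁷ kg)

KE ≈ 4.07 eV

v = |q|Br/m, then KE = ½mv² = (qBr)²/(2m).
v = (1.602×10⁻¹⁹)(6.02×10⁻³)(1.13×10⁻³)/9.109×10⁻³¹ ≈ 1.196×10⁶ m/s.
KE = ½(9.109×10⁻³¹)(1.196×10⁶)² ≈ 6.52×10⁻¹⁹ J = 4.07 eV.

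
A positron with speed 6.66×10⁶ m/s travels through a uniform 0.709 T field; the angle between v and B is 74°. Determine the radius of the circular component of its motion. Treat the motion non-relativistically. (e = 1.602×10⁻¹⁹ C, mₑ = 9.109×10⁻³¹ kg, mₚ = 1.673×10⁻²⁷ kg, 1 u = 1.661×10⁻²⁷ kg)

v⊥ = v sinθ = 6.66×10⁶·sin74° ≈ 6.402×10⁶ m/s.
r = m v⊥/(|q|B) = (9.109×10⁻³¹)(6.402×10⁶)/((1.602×10⁻¹⁹)(0.709)) ≈ 5.13×10⁻⁵ m.

r ≈ 5.13×10⁻⁵ m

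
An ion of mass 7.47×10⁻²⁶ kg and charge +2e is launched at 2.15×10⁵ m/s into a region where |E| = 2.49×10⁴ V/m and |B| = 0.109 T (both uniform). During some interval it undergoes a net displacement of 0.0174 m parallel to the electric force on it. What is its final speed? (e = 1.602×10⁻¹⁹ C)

B does no work; ΔKE = |q|E d.
½mv_f² = ½mv₀² + |q|Ed = ½(7.47×10⁻²⁶)(2.15×10⁵)² + (3.204×10⁻¹⁹)(2.49×10⁴)(0.0174) ≈ 1.727×10⁻¹⁵ J + 1.388×10⁻¹⁶ J ≈ 1.865×10⁻¹⁵ J.
v_f = √(2·1.865×10⁻¹⁵/7.47×10⁻²⁶) ≈ 2.23×10⁵ m/s.

v_f ≈ 2.23×10⁵ m/s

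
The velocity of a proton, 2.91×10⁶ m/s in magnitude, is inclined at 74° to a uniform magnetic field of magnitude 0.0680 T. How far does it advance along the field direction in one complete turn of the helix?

v∥ = v cosθ = 2.91×10⁶·cos74° ≈ 8.021×10⁵ m/s.
T = 2πm/(|q|B) = 2π(1.673×10⁻²⁷)/((1.602×10⁻¹⁹)(0.0680)) ≈ 9.649×10⁻⁷ s.
pitch = v∥ T = (8.021×10⁵)(9.649×10⁻⁷) ≈ 0.774 m.

p ≈ 0.774 m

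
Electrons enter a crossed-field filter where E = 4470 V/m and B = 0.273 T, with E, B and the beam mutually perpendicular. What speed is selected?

Zero net Lorentz force requires |qE| = |q v×B|, i.e. E = vB.
v = E/B = 4470/0.273 = 1.64×10⁴ m/s.
The result is independent of the particle's charge and mass.

v = 1.64×10⁴ m/s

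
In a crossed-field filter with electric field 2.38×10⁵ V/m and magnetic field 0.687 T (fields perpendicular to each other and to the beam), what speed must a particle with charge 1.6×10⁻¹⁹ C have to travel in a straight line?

Straight-line motion ⇒ electric and magnetic forces cancel, so E = vB.
v = E/B = 2.38×10⁵/0.687 = 3.46×10⁵ m/s.
The result is independent of the particle's charge and mass.

v = 3.46×10⁵ m/s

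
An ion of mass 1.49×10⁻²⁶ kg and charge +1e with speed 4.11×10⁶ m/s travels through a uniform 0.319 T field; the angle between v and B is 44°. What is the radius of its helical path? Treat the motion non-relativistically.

v⊥ = v sinθ = 4.11×10⁶·sin44° ≈ 2.855×10⁶ m/s.
r = m v⊥/(|q|B) = (1.49×10⁻²⁶)(2.855×10⁶)/((1.602×10⁻¹⁹)(0.319)) ≈ 0.832 m.

r ≈ 0.832 m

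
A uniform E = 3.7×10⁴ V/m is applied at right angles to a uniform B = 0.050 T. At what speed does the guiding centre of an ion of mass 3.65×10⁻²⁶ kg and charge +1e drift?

v_d ≈ 7.4×10⁵ m/s

In crossed fields the guiding centre drifts at v_d = |E×B|/B² = E/B, independent of charge and mass.
v_d = 3.7×10⁴/0.050 = 7.4×10⁵ m/s.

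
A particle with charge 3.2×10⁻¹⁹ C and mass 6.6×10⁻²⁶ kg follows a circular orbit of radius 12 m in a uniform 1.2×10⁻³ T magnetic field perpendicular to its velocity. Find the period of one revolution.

T ≈ 1.1×10⁻³ s

The cyclotron period depends only on m, q, B: T = 2πm/(|q|B).
T = 2π(6.6×10⁻²⁶)/((3.2×10⁻¹⁹)(1.2×10⁻³)) ≈ 1.1×10⁻³ s.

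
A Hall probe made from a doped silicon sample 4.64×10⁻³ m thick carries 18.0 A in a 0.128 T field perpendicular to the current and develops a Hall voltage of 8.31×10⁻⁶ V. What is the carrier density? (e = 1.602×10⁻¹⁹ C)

n ≈ 3.73×10²⁶ m⁻³

From V_H = IB/(n e t), n = IB/(V_H e t).
n = (18.0)(0.128)/((8.31×10⁻⁶)(1.602×10⁻¹⁹)(4.64×10⁻³)) ≈ 3.73×10²⁶ m⁻³.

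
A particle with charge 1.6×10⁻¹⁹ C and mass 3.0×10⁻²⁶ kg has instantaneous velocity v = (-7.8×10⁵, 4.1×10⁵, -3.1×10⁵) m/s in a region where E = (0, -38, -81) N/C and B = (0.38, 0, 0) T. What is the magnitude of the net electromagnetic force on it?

v×B = (0, -1.18×10⁵, -1.56×10⁵) N/C.
E + v×B = (0, -1.18×10⁵, -1.56×10⁵) N/C.
F = q(E + v×B) = (1.6×10⁻¹⁹ C)·(0, -1.18×10⁵, -1.56×10⁵) = (0, -1.89×10⁻¹⁴, -2.49×10⁻¹⁴) N.
|F| = 3.13×10⁻¹⁴ N.

|F| ≈ 3.13×10⁻¹⁴ N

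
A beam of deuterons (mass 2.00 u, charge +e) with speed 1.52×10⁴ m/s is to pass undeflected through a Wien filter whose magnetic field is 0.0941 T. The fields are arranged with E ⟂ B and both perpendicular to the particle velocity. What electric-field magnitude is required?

For straight-line motion qE = qvB, so E = vB.
E = 1.52×10⁴ × 0.0941 = 1430 V/m.

E = 1430 V/m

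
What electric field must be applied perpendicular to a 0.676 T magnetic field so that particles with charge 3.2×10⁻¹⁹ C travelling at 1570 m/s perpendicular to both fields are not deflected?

For straight-line motion qE = qvB, so E = vB.
E = 1570 × 0.676 = 1060 V/m.

E = 1060 V/m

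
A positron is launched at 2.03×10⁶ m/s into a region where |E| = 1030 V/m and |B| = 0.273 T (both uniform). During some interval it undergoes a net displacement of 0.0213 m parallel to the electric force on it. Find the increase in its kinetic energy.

The magnetic force is always ⟂ v and does no work; only the electric force changes KE.
ΔKE = F_E · d = |q|E d = (1.602×10⁻¹⁹)(1030)(0.0213) ≈ 3.51×10⁻¹⁸ J.

ΔKE ≈ 3.51×10⁻¹⁸ J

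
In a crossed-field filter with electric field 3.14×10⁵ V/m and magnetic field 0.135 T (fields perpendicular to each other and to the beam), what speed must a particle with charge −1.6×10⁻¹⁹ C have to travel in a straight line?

Zero net Lorentz force requires |qE| = |q v×B|, i.e. E = vB.
v = E/B = 3.14×10⁵/0.135 = 2.33×10⁶ m/s.
The result is independent of the particle's charge and mass.

v = 2.33×10⁶ m/s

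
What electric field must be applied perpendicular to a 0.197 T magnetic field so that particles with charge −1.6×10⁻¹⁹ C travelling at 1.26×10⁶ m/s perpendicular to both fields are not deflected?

For straight-line motion qE = qvB, so E = vB.
E = 1.26×10⁶ × 0.197 = 2.48×10⁵ V/m.

E = 2.48×10⁵ V/m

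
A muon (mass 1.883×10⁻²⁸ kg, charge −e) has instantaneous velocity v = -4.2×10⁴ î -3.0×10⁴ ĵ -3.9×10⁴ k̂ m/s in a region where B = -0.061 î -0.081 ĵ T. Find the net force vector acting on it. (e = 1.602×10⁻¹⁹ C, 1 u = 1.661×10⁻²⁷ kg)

v×B = (-3160, 2380, 1570) N/C.
F = q v×B = (−1.602×10⁻¹⁹ C)·(-3160, 2380, 1570) = (5.06×10⁻¹⁶, -3.81×10⁻¹⁶, -2.52×10⁻¹⁶) N.

F ≈ (5.06×10⁻¹⁶, -3.81×10⁻¹⁶, -2.52×10⁻¹⁶) N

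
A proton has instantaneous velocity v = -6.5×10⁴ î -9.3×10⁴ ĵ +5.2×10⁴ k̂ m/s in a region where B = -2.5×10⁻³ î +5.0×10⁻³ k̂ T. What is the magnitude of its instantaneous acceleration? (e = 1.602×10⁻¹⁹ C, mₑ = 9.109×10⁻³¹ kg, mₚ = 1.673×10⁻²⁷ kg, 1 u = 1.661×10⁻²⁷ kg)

v×B = (-465, 195, -232) N/C.
F = q v×B = (1.602×10⁻¹⁹ C)·(-465, 195, -232) = (-7.45×10⁻¹⁷, 3.12×10⁻¹⁷, -3.72×10⁻¹⁷) N.
|a| = |F|/m = 8.895×10⁻¹⁷/1.673×10⁻²⁷ ≈ 5.32×10¹⁰ m/s².

|a| ≈ 5.32×10¹⁰ m/s²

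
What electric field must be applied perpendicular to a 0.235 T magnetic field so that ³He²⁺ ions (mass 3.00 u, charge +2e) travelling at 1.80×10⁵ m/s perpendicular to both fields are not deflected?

For straight-line motion qE = qvB, so E = vB.
E = 1.80×10⁵ × 0.235 = 4.23×10⁴ V/m.

E = 4.23×10⁴ V/m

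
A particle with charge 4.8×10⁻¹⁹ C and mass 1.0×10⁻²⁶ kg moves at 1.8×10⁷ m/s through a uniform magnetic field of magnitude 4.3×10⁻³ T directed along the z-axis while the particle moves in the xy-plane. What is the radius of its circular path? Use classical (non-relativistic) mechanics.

The magnetic force provides the centripetal force: |q|vB = mv²/r.
r = mv/(|q|B) = (1.0×10⁻²⁶)(1.8×10⁷)/((4.8×10⁻¹⁹)(4.3×10⁻³)) ≈ 87 m.

r ≈ 87 m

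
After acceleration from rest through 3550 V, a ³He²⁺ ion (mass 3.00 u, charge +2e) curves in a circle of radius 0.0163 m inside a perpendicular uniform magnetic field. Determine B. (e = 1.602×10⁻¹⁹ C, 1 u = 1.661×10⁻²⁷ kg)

B ≈ 0.645 T

v = √(2|q|V/m) = √(2·3.204×10⁻¹⁹·3550/4.983×10⁻²⁷) ≈ 6.757×10⁵ m/s.
B = mv/(|q|r) = (4.983×10⁻²⁷)(6.757×10⁵)/((3.204×10⁻¹⁹)(0.0163)) ≈ 0.645 T.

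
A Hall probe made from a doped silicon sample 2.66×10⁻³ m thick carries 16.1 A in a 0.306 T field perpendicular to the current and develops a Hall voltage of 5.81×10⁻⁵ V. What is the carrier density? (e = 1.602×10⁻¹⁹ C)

From V_H = IB/(n e t), n = IB/(V_H e t).
n = (16.1)(0.306)/((5.81×10⁻⁵)(1.602×10⁻¹⁹)(2.66×10⁻³)) ≈ 1.99×10²⁶ m⁻³.

n ≈ 1.99×10²⁶ m⁻³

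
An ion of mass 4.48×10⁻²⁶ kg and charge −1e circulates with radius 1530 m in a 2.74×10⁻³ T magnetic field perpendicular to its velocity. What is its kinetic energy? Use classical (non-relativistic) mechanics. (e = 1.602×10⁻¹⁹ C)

v = |q|Br/m, then KE = ½mv² = (qBr)²/(2m).
v = (1.602×10⁻¹⁹)(2.74×10⁻³)(1530)/4.48×10⁻²⁶ ≈ 1.499×10⁷ m/s.
KE = ½(4.48×10⁻²⁶)(1.499×10⁷)² ≈ 5.03×10⁻¹² J.

KE ≈ 5.03×10⁻¹² J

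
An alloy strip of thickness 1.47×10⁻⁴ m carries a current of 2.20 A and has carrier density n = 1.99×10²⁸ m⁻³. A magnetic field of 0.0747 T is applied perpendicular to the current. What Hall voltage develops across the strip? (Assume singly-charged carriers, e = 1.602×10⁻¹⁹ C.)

V_H = IB/(n e t).
V_H = (2.20)(0.0747)/((1.99×10²⁸)(1.602×10⁻¹⁹)(1.47×10⁻⁴)) ≈ 3.51×10⁻⁷ V.

V_H ≈ 3.51×10⁻⁷ V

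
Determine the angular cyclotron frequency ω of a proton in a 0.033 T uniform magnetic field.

ω ≈ 3.2×10⁶ rad/s

ω = |q|B/m.
ω = (1.602×10⁻¹⁹)(0.033)/1.673×10⁻²⁷ ≈ 3.2×10⁶ rad/s.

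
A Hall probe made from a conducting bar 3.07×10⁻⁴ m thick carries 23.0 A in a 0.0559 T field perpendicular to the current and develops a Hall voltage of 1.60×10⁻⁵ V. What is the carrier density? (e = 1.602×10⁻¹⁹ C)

From V_H = IB/(n e t), n = IB/(V_H e t).
n = (23.0)(0.0559)/((1.60×10⁻⁵)(1.602×10⁻¹⁹)(3.07×10⁻⁴)) ≈ 1.63×10²⁷ m⁻³.

n ≈ 1.63×10²⁷ m⁻³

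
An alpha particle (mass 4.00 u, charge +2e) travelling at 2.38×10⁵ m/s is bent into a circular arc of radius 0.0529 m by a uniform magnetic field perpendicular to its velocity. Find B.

From |q|vB = mv²/r, B = mv/(|q|r).
B = (6.644×10⁻²⁷)(2.38×10⁵)/((3.204×10⁻¹⁹)(0.0529)) ≈ 0.0933 T.

B ≈ 0.0933 T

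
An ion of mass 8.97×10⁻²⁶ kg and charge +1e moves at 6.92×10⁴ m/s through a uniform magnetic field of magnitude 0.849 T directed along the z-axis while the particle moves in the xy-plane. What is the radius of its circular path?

The magnetic force provides the centripetal force: |q|vB = mv²/r.
r = mv/(|q|B) = (8.97×10⁻²⁶)(6.92×10⁴)/((1.602×10⁻¹⁹)(0.849)) ≈ 0.0456 m.

r ≈ 0.0456 m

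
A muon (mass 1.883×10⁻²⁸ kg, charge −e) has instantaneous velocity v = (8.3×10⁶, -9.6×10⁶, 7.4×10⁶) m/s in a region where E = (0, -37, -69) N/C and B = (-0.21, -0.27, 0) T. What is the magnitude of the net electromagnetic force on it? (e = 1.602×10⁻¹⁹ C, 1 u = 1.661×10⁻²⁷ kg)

v×B = (2.00×10⁶, -1.55×10⁶, -4.26×10⁶) N/C.
E + v×B = (2.00×10⁶, -1.55×10⁶, -4.26×10⁶) N/C.
F = q(E + v×B) = (−1.602×10⁻¹⁹ C)·(2.00×10⁶, -1.55×10⁶, -4.26×10⁶) = (-3.20×10⁻¹³, 2.49×10⁻¹³, 6.82×10⁻¹³) N.
|F| = 7.93×10⁻¹³ N.

|F| ≈ 7.93×10⁻¹³ N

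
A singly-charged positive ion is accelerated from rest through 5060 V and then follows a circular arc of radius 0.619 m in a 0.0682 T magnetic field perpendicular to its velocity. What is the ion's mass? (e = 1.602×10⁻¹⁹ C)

Combine |q|V = ½mv² and r = mv/(|q|B): eliminate v to get m = qB²r²/(2V).
m = (1.602×10⁻¹⁹)(0.0682)²(0.619)²/(2·5060) ≈ 2.82×10⁻²⁶ kg.

m ≈ 2.82×10⁻²⁶ kg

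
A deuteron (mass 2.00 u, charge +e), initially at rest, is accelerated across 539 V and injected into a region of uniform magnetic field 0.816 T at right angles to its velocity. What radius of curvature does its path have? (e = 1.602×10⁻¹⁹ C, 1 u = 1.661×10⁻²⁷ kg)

Acceleration: |q|V = ½mv² ⇒ v = √(2|q|V/m) = √(2·1.602×10⁻¹⁹·539/3.322×10⁻²⁷) ≈ 2.280×10⁵ m/s.
In the field: r = mv/(|q|B) = (3.322×10⁻²⁷)(2.280×10⁵)/((1.602×10⁻¹⁹)(0.816)) ≈ 5.79×10⁻³ m.

r ≈ 5.79×10⁻³ m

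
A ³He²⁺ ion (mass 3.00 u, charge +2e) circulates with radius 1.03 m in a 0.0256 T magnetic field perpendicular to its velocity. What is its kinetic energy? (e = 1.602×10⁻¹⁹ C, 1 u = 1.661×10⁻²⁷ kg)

v = |q|Br/m, then KE = ½mv² = (qBr)²/(2m).
v = (3.204×10⁻¹⁹)(0.0256)(1.03)/4.983×10⁻²⁷ ≈ 1.695×10⁶ m/s.
KE = ½(4.983×10⁻²⁷)(1.695×10⁶)² ≈ 7.16×10⁻¹⁵ J = 4.47×10⁴ eV.

KE ≈ 4.47×10⁴ eV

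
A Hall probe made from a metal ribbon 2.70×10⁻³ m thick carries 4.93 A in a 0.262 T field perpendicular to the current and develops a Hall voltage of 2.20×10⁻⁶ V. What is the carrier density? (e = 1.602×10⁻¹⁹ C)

n ≈ 1.36×10²⁷ m⁻³

From V_H = IB/(n e t), n = IB/(V_H e t).
n = (4.93)(0.262)/((2.20×10⁻⁶)(1.602×10⁻¹⁹)(2.70×10⁻³)) ≈ 1.36×10²⁷ m⁻³.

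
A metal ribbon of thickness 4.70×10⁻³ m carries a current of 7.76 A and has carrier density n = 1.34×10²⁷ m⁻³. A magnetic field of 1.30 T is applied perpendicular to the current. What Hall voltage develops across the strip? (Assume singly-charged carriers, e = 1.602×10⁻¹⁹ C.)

V_H ≈ 1.00×10⁻⁵ V

V_H = IB/(n e t).
V_H = (7.76)(1.30)/((1.34×10²⁷)(1.602×10⁻¹⁹)(4.70×10⁻³)) ≈ 1.00×10⁻⁵ V.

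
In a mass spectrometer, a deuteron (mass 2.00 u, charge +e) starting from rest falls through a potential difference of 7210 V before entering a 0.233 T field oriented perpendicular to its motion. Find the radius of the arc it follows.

r ≈ 0.0742 m

Acceleration: |q|V = ½mv² ⇒ v = √(2|q|V/m) = √(2·1.602×10⁻¹⁹·7210/3.322×10⁻²⁷) ≈ 8.339×10⁵ m/s.
In the field: r = mv/(|q|B) = (3.322×10⁻²⁷)(8.339×10⁵)/((1.602×10⁻¹⁹)(0.233)) ≈ 0.0742 m.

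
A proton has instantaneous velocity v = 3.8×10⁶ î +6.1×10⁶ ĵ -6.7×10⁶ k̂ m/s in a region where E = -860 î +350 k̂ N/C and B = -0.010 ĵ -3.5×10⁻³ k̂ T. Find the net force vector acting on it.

v×B = (-8.84×10⁴, 1.33×10⁴, -3.80×10⁴) N/C.
E + v×B = (-8.92×10⁴, 1.33×10⁴, -3.76×10⁴) N/C.
F = q(E + v×B) = (1.602×10⁻¹⁹ C)·(-8.92×10⁴, 1.33×10⁴, -3.76×10⁴) = (-1.43×10⁻¹⁴, 2.13×10⁻¹⁵, -6.03×10⁻¹⁵) N.

F ≈ (-1.43×10⁻¹⁴, 2.13×10⁻¹⁵, -6.03×10⁻¹⁵) N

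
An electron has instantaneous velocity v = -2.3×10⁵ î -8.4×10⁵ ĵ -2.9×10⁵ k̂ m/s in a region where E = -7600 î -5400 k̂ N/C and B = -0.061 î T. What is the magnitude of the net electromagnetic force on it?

v×B = (0, 1.77×10⁴, -5.12×10⁴) N/C.
E + v×B = (-7600, 1.77×10⁴, -5.66×10⁴) N/C.
F = q(E + v×B) = (−1.602×10⁻¹⁹ C)·(-7600, 1.77×10⁴, -5.66×10⁴) = (1.22×10⁻¹⁵, -2.83×10⁻¹⁵, 9.07×10⁻¹⁵) N.
|F| = 9.58×10⁻¹⁵ N.

|F| ≈ 9.58×10⁻¹⁵ N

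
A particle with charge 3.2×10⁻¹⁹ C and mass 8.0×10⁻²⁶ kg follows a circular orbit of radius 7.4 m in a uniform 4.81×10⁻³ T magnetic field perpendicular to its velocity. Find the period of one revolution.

The cyclotron period depends only on m, q, B: T = 2πm/(|q|B).
T = 2π(8.0×10⁻²⁶)/((3.2×10⁻¹⁹)(4.81×10⁻³)) ≈ 3.27×10⁻⁴ s.

T ≈ 3.27×10⁻⁴ s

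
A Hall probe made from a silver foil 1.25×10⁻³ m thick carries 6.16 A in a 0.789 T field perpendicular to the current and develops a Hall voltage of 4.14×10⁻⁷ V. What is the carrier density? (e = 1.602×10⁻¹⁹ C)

From V_H = IB/(n e t), n = IB/(V_H e t).
n = (6.16)(0.789)/((4.14×10⁻⁷)(1.602×10⁻¹⁹)(1.25×10⁻³)) ≈ 5.86×10²⁸ m⁻³.

n ≈ 5.86×10²⁸ m⁻³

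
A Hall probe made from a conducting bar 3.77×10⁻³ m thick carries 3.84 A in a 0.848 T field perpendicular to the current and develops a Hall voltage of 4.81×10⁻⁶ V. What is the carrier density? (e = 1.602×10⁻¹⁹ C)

From V_H = IB/(n e t), n = IB/(V_H e t).
n = (3.84)(0.848)/((4.81×10⁻⁶)(1.602×10⁻¹⁹)(3.77×10⁻³)) ≈ 1.12×10²⁷ m⁻³.

n ≈ 1.12×10²⁷ m⁻³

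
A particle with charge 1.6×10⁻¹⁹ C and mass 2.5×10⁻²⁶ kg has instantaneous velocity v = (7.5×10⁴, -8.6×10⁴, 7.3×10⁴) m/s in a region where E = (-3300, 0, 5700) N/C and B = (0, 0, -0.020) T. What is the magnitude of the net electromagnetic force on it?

v×B = (1720, 1500, 0) N/C.
E + v×B = (-1580, 1500, 5700) N/C.
F = q(E + v×B) = (1.6×10⁻¹⁹ C)·(-1580, 1500, 5700) = (-2.53×10⁻¹⁶, 2.40×10⁻¹⁶, 9.12×10⁻¹⁶) N.
|F| = 9.76×10⁻¹⁶ N.

|F| ≈ 9.76×10⁻¹⁶ N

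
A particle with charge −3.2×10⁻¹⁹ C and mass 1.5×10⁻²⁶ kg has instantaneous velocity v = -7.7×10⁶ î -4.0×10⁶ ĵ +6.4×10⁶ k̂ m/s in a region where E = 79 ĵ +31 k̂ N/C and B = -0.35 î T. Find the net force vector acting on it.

F ≈ (0, 7.17×10⁻¹³, 4.48×10⁻¹³) N

v×B = (0, -2.24×10⁶, -1.40×10⁶) N/C.
E + v×B = (0, -2.24×10⁶, -1.40×10⁶) N/C.
F = q(E + v×B) = (−3.2×10⁻¹⁹ C)·(0, -2.24×10⁶, -1.40×10⁶) = (0, 7.17×10⁻¹³, 4.48×10⁻¹³) N.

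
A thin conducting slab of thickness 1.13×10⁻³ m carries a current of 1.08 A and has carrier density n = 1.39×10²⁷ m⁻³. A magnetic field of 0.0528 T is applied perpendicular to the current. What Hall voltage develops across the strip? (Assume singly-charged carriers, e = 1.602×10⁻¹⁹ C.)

V_H ≈ 2.27×10⁻⁷ V

V_H = IB/(n e t).
V_H = (1.08)(0.0528)/((1.39×10²⁷)(1.602×10⁻¹⁹)(1.13×10⁻³)) ≈ 2.27×10⁻⁷ V.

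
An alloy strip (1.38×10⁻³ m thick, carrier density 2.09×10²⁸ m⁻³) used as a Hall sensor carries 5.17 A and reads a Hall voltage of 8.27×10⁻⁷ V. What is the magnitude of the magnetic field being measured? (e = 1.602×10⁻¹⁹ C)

From V_H = IB/(n e t), B = V_H n e t / I.
B = (8.27×10⁻⁷)(2.09×10²⁸)(1.602×10⁻¹⁹)(1.38×10⁻³)/5.17 ≈ 0.739 T.

B ≈ 0.739 T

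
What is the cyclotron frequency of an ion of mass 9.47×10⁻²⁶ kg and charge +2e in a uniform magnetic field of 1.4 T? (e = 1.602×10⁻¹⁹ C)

f ≈ 7.5×10⁵ Hz

f = |q|B/(2πm).
f = (3.204×10⁻¹⁹)(1.4)/(2π·9.47×10⁻²⁶) ≈ 7.5×10⁵ Hz.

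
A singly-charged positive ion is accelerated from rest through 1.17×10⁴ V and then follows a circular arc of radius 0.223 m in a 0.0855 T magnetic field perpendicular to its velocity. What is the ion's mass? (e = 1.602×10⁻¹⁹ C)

Combine |q|V = ½mv² and r = mv/(|q|B): eliminate v to get m = qB²r²/(2V).
m = (1.602×10⁻¹⁹)(0.0855)²(0.223)²/(2·1.17×10⁴) ≈ 2.49×10⁻²⁷ kg.

m ≈ 2.49×10⁻²⁷ kg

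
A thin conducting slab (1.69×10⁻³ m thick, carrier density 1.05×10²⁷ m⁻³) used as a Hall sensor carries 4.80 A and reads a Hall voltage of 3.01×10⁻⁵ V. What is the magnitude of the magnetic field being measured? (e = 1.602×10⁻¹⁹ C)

From V_H = IB/(n e t), B = V_H n e t / I.
B = (3.01×10⁻⁵)(1.05×10²⁷)(1.602×10⁻¹⁹)(1.69×10⁻³)/4.80 ≈ 1.78 T.

B ≈ 1.78 T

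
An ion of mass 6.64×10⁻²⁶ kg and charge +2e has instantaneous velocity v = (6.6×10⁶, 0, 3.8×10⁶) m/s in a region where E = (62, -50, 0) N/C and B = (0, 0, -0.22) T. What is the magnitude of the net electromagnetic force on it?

|F| ≈ 4.65×10⁻¹³ N

v×B = (0, 1.45×10⁶, 0) N/C.
E + v×B = (62.0, 1.45×10⁶, 0) N/C.
F = q(E + v×B) = (3.204×10⁻¹⁹ C)·(62.0, 1.45×10⁶, 0) = (1.99×10⁻¹⁷, 4.65×10⁻¹³, 0) N.
|F| = 4.65×10⁻¹³ N.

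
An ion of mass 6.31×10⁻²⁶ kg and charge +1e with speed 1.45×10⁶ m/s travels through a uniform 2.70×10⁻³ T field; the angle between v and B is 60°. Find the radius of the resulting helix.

r ≈ 183 m

v⊥ = v sinθ = 1.45×10⁶·sin60° ≈ 1.256×10⁶ m/s.
r = m v⊥/(|q|B) = (6.31×10⁻²⁶)(1.256×10⁶)/((1.602×10⁻¹⁹)(2.70×10⁻³)) ≈ 183 m.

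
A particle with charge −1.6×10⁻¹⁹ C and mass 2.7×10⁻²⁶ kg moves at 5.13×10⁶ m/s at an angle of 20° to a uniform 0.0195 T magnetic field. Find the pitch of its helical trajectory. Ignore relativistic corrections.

p ≈ 262 m

v∥ = v cosθ = 5.13×10⁶·cos20° ≈ 4.821×10⁶ m/s.
T = 2πm/(|q|B) = 2π(2.7×10⁻²⁶)/((1.6×10⁻¹⁹)(0.0195)) ≈ 5.437×10⁻⁵ s.
pitch = v∥ T = (4.821×10⁶)(5.437×10⁻⁵) ≈ 262 m.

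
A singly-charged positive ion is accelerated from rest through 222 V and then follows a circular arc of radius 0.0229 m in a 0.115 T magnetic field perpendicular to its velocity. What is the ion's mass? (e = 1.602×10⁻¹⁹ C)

m ≈ 2.50×10⁻²⁷ kg

Combine |q|V = ½mv² and r = mv/(|q|B): eliminate v to get m = qB²r²/(2V).
m = (1.602×10⁻¹⁹)(0.115)²(0.0229)²/(2·222) ≈ 2.50×10⁻²⁷ kg.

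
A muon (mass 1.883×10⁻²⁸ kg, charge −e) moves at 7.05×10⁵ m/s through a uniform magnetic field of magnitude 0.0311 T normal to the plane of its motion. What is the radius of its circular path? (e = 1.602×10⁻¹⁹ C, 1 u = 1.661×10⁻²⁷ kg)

r ≈ 0.0266 m

The magnetic force provides the centripetal force: |q|vB = mv²/r.
r = mv/(|q|B) = (1.883×10⁻²⁸)(7.05×10⁵)/((1.602×10⁻¹⁹)(0.0311)) ≈ 0.0266 m.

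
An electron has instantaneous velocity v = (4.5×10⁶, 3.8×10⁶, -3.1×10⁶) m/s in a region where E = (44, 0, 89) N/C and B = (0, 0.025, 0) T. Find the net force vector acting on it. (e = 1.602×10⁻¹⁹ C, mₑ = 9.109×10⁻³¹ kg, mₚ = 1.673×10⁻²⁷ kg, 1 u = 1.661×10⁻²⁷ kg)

v×B = (7.75×10⁴, 0, 1.12×10⁵) N/C.
E + v×B = (7.75×10⁴, 0, 1.13×10⁵) N/C.
F = q(E + v×B) = (−1.602×10⁻¹⁹ C)·(7.75×10⁴, 0, 1.13×10⁵) = (-1.24×10⁻¹⁴, 0, -1.80×10⁻¹⁴) N.

F ≈ (-1.24×10⁻¹⁴, 0, -1.80×10⁻¹⁴) N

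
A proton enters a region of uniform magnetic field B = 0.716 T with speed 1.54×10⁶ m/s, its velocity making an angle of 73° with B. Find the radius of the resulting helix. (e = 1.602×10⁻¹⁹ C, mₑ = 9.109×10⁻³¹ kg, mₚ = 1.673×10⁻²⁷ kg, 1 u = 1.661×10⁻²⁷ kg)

r ≈ 0.0215 m

v⊥ = v sinθ = 1.54×10⁶·sin73° ≈ 1.473×10⁶ m/s.
r = m v⊥/(|q|B) = (1.673×10⁻²⁷)(1.473×10⁶)/((1.602×10⁻¹⁹)(0.716)) ≈ 0.0215 m.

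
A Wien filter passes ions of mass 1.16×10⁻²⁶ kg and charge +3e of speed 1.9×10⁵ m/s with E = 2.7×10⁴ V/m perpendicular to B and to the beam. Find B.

Balance of forces in the selector: qE = qvB ⇒ B = E/v.
B = 2.7×10⁴/1.9×10⁵ = 0.14 T.

B = 0.14 T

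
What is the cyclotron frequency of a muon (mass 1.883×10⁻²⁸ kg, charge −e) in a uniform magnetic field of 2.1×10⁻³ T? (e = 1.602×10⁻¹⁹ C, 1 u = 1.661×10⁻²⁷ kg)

f = |q|B/(2πm).
f = (1.602×10⁻¹⁹)(2.1×10⁻³)/(2π·1.883×10⁻²⁸) ≈ 2.8×10⁵ Hz.

f ≈ 2.8×10⁵ Hz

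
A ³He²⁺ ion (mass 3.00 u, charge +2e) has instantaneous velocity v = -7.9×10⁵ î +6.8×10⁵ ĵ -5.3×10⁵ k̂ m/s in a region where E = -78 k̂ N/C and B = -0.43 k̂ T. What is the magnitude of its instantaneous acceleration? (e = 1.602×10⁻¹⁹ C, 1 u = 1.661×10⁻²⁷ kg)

v×B = (-2.92×10⁵, -3.40×10⁵, 0) N/C.
E + v×B = (-2.92×10⁵, -3.40×10⁵, -78.0) N/C.
F = q(E + v×B) = (3.204×10⁻¹⁹ C)·(-2.92×10⁵, -3.40×10⁵, -78.0) = (-9.37×10⁻¹⁴, -1.09×10⁻¹³, -2.50×10⁻¹⁷) N.
|a| = |F|/m = 1.436×10⁻¹³/4.983×10⁻²⁷ ≈ 2.88×10¹³ m/s².

|a| ≈ 2.88×10¹³ m/s²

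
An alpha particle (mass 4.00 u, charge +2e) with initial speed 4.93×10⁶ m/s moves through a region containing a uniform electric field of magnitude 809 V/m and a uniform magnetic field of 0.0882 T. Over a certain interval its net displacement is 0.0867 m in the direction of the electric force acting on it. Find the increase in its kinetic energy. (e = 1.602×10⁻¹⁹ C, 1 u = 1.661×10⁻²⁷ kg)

The magnetic force is always ⟂ v and does no work; only the electric force changes KE.
ΔKE = F_E · d = |q|E d = (3.204×10⁻¹⁹)(809)(0.0867) ≈ 2.25×10⁻¹⁷ J.

ΔKE ≈ 2.25×10⁻¹⁷ J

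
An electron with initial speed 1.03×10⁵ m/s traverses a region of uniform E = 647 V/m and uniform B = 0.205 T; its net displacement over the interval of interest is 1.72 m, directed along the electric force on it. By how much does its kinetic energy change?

ΔKE ≈ 1.78×10⁻¹⁶ J

The magnetic force is always ⟂ v and does no work; only the electric force changes KE.
ΔKE = F_E · d = |q|E d = (1.602×10⁻¹⁹)(647)(1.72) ≈ 1.78×10⁻¹⁶ J.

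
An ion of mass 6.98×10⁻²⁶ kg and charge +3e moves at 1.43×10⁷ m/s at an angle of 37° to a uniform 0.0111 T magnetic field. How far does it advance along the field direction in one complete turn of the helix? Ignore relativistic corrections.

p ≈ 939 m

v∥ = v cosθ = 1.43×10⁷·cos37° ≈ 1.142×10⁷ m/s.
T = 2πm/(|q|B) = 2π(6.98×10⁻²⁶)/((4.806×10⁻¹⁹)(0.0111)) ≈ 8.221×10⁻⁵ s.
pitch = v∥ T = (1.142×10⁷)(8.221×10⁻⁵) ≈ 939 m.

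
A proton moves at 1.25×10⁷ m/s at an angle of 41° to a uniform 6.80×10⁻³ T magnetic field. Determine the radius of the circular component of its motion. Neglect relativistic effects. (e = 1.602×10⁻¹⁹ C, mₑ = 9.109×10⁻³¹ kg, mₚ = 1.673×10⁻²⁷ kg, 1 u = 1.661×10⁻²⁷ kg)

v⊥ = v sinθ = 1.25×10⁷·sin41° ≈ 8.201×10⁶ m/s.
r = m v⊥/(|q|B) = (1.673×10⁻²⁷)(8.201×10⁶)/((1.602×10⁻¹⁹)(6.80×10⁻³)) ≈ 12.6 m.

r ≈ 12.6 m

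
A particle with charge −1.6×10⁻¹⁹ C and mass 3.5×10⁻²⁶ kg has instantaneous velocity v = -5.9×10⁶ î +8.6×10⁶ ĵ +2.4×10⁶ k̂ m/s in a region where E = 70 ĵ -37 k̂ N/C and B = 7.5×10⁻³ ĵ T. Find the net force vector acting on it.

F ≈ (2.88×10⁻¹⁵, -1.12×10⁻¹⁷, 7.09×10⁻¹⁵) N

v×B = (-1.80×10⁴, 0, -4.42×10⁴) N/C.
E + v×B = (-1.80×10⁴, 70.0, -4.43×10⁴) N/C.
F = q(E + v×B) = (−1.6×10⁻¹⁹ C)·(-1.80×10⁴, 70.0, -4.43×10⁴) = (2.88×10⁻¹⁵, -1.12×10⁻¹⁷, 7.09×10⁻¹⁵) N.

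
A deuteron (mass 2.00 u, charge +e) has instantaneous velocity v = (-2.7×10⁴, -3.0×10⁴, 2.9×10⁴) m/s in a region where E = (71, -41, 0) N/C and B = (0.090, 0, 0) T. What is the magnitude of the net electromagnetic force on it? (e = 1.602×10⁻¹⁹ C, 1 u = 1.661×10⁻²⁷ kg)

v×B = (0, 2610, 2700) N/C.
E + v×B = (71.0, 2570, 2700) N/C.
F = q(E + v×B) = (1.602×10⁻¹⁹ C)·(71.0, 2570, 2700) = (1.14×10⁻¹⁷, 4.12×10⁻¹⁶, 4.33×10⁻¹⁶) N.
|F| = 5.97×10⁻¹⁶ N.

|F| ≈ 5.97×10⁻¹⁶ N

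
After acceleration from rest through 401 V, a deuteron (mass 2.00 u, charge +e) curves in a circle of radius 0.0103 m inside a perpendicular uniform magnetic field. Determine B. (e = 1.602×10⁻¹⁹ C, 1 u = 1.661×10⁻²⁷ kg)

v = √(2|q|V/m) = √(2·1.602×10⁻¹⁹·401/3.322×10⁻²⁷) ≈ 1.967×10⁵ m/s.
B = mv/(|q|r) = (3.322×10⁻²⁷)(1.967×10⁵)/((1.602×10⁻¹⁹)(0.0103)) ≈ 0.396 T.

B ≈ 0.396 T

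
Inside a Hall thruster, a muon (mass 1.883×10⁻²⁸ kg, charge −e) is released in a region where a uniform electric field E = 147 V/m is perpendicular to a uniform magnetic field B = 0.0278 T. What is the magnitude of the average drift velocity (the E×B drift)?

v_d ≈ 5290 m/s

In crossed fields the guiding centre drifts at v_d = |E×B|/B² = E/B, independent of charge and mass.
v_d = 147/0.0278 = 5290 m/s.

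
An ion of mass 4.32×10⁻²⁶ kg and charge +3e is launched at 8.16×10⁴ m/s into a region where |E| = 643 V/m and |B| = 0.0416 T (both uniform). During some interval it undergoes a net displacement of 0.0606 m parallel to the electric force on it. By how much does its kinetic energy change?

ΔKE ≈ 1.87×10⁻¹⁷ J

The magnetic force is always ⟂ v and does no work; only the electric force changes KE.
ΔKE = F_E · d = |q|E d = (4.806×10⁻¹⁹)(643)(0.0606) ≈ 1.87×10⁻¹⁷ J.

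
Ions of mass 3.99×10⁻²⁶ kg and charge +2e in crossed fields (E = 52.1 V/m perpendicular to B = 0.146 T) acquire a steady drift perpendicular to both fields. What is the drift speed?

In crossed fields the guiding centre drifts at v_d = |E×B|/B² = E/B, independent of charge and mass.
v_d = 52.1/0.146 = 357 m/s.

v_d ≈ 357 m/s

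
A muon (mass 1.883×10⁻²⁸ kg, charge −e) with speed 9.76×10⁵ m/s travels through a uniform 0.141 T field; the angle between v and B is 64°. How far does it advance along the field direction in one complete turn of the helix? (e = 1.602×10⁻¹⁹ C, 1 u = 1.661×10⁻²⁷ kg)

p ≈ 0.0224 m

v∥ = v cosθ = 9.76×10⁵·cos64° ≈ 4.279×10⁵ m/s.
T = 2πm/(|q|B) = 2π(1.883×10⁻²⁸)/((1.602×10⁻¹⁹)(0.141)) ≈ 5.238×10⁻⁸ s.
pitch = v∥ T = (4.279×10⁵)(5.238×10⁻⁸) ≈ 0.0224 m.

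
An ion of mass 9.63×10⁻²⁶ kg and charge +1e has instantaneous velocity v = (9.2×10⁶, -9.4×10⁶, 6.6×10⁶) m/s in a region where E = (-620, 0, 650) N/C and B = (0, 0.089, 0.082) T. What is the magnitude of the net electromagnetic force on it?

v×B = (-1.36×10⁶, -7.54×10⁵, 8.19×10⁵) N/C.
E + v×B = (-1.36×10⁶, -7.54×10⁵, 8.19×10⁵) N/C.
F = q(E + v×B) = (1.602×10⁻¹⁹ C)·(-1.36×10⁶, -7.54×10⁵, 8.19×10⁵) = (-2.18×10⁻¹³, -1.21×10⁻¹³, 1.31×10⁻¹³) N.
|F| = 2.81×10⁻¹³ N.

|F| ≈ 2.81×10⁻¹³ N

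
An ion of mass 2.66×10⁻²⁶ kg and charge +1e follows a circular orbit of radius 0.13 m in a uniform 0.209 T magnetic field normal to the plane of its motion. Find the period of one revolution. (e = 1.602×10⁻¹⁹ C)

The cyclotron period depends only on m, q, B: T = 2πm/(|q|B).
T = 2π(2.66×10⁻²⁶)/((1.602×10⁻¹⁹)(0.209)) ≈ 4.99×10⁻⁶ s.

T ≈ 4.99×10⁻⁶ s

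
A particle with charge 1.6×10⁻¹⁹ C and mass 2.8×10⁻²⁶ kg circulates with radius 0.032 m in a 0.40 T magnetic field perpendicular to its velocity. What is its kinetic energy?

KE ≈ 470 eV

v = |q|Br/m, then KE = ½mv² = (qBr)²/(2m).
v = (1.6×10⁻¹⁹)(0.40)(0.032)/2.8×10⁻²⁶ ≈ 7.314×10⁴ m/s.
KE = ½(2.8×10⁻²⁶)(7.314×10⁴)² ≈ 7.5×10⁻¹⁷ J = 470 eV.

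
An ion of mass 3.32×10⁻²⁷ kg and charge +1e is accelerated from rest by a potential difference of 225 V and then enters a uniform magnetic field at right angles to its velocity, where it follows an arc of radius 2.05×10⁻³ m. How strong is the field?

v = √(2|q|V/m) = √(2·1.602×10⁻¹⁹·225/3.32×10⁻²⁷) ≈ 1.474×10⁵ m/s.
B = mv/(|q|r) = (3.32×10⁻²⁷)(1.474×10⁵)/((1.602×10⁻¹⁹)(2.05×10⁻³)) ≈ 1.49 T.

B ≈ 1.49 T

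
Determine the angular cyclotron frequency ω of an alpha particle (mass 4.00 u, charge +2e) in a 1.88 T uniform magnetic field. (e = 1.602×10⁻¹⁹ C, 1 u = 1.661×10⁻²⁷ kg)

ω ≈ 9.07×10⁷ rad/s

ω = |q|B/m.
ω = (3.204×10⁻¹⁹)(1.88)/6.644×10⁻²⁷ ≈ 9.07×10⁷ rad/s.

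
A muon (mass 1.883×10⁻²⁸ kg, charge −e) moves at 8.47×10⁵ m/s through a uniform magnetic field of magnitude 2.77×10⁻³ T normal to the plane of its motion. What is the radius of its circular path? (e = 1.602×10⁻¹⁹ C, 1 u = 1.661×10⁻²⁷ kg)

The magnetic force provides the centripetal force: |q|vB = mv²/r.
r = mv/(|q|B) = (1.883×10⁻²⁸)(8.47×10⁵)/((1.602×10⁻¹⁹)(2.77×10⁻³)) ≈ 0.359 m.

r ≈ 0.359 m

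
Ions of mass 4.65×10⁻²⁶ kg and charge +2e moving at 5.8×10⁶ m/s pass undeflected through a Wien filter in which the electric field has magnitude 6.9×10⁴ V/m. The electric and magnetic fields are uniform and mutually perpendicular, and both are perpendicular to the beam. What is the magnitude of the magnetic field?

Balance of forces in the selector: qE = qvB ⇒ B = E/v.
B = 6.9×10⁴/5.8×10⁶ = 0.012 T.

B = 0.012 T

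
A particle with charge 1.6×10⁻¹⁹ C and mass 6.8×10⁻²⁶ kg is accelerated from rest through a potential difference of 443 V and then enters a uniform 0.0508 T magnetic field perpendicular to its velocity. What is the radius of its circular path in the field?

Acceleration: |q|V = ½mv² ⇒ v = √(2|q|V/m) = √(2·1.6×10⁻¹⁹·443/6.8×10⁻²⁶) ≈ 4.566×10⁴ m/s.
In the field: r = mv/(|q|B) = (6.8×10⁻²⁶)(4.566×10⁴)/((1.6×10⁻¹⁹)(0.0508)) ≈ 0.382 m.

r ≈ 0.382 m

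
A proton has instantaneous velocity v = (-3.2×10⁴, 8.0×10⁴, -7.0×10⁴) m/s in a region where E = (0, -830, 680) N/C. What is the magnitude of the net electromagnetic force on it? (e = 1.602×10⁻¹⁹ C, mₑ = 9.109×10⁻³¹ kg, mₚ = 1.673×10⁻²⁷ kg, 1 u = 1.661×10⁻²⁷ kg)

|F| ≈ 1.72×10⁻¹⁶ N

Only an electric field acts, so F = qE = (1.602×10⁻¹⁹ C)·(0, -830, 680) = (0, -1.33×10⁻¹⁶, 1.09×10⁻¹⁶) N.
|F| = 1.72×10⁻¹⁶ N.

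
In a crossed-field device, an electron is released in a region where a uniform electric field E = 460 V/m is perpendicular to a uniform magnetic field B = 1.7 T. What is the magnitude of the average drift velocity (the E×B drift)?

The steady drift has the magnetic force balancing the electric force, so v_d = E/B.
v_d = 460/1.7 = 270 m/s.

v_d ≈ 270 m/s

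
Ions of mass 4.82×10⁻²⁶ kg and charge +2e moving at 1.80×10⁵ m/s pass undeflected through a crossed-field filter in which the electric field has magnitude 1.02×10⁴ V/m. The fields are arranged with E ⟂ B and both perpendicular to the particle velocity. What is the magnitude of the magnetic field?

B = 0.0567 T

Balance of forces in the selector: qE = qvB ⇒ B = E/v.
B = 1.02×10⁴/1.80×10⁵ = 0.0567 T.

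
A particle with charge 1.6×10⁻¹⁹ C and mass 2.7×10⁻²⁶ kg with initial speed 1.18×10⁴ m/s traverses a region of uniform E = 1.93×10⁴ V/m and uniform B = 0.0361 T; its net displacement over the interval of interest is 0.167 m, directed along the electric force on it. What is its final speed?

v_f ≈ 1.96×10⁵ m/s

B does no work; ΔKE = |q|E d.
½mv_f² = ½mv₀² + |q|Ed = ½(2.7×10⁻²⁶)(1.18×10⁴)² + (1.6×10⁻¹⁹)(1.93×10⁴)(0.167) ≈ 1.880×10⁻¹⁸ J + 5.157×10⁻¹⁶ J ≈ 5.176×10⁻¹⁶ J.
v_f = √(2·5.176×10⁻¹⁶/2.7×10⁻²⁶) ≈ 1.96×10⁵ m/s.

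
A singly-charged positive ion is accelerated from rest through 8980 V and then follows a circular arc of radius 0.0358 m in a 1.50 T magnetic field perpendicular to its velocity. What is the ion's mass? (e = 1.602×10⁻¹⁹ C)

m ≈ 2.57×10⁻²⁶ kg

Combine |q|V = ½mv² and r = mv/(|q|B): eliminate v to get m = qB²r²/(2V).
m = (1.602×10⁻¹⁹)(1.50)²(0.0358)²/(2·8980) ≈ 2.57×10⁻²⁶ kg.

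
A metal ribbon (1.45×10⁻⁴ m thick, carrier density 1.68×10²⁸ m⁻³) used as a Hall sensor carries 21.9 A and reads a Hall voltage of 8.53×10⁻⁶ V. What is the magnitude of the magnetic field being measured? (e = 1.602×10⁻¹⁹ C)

B ≈ 0.152 T

From V_H = IB/(n e t), B = V_H n e t / I.
B = (8.53×10⁻⁶)(1.68×10²⁸)(1.602×10⁻¹⁹)(1.45×10⁻⁴)/21.9 ≈ 0.152 T.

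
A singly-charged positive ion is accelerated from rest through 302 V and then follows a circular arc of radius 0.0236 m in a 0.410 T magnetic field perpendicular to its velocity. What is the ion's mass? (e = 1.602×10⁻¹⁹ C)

Combine |q|V = ½mv² and r = mv/(|q|B): eliminate v to get m = qB²r²/(2V).
m = (1.602×10⁻¹⁹)(0.410)²(0.0236)²/(2·302) ≈ 2.48×10⁻²⁶ kg.

m ≈ 2.48×10⁻²⁶ kg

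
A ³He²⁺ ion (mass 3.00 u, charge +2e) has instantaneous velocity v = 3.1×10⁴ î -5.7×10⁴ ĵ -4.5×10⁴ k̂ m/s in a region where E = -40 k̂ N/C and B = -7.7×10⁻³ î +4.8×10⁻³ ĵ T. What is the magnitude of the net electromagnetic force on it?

|F| ≈ 1.68×10⁻¹⁶ N

v×B = (216, 346, -290) N/C.
E + v×B = (216, 346, -330) N/C.
F = q(E + v×B) = (3.204×10⁻¹⁹ C)·(216, 346, -330) = (6.92×10⁻¹⁷, 1.11×10⁻¹⁶, -1.06×10⁻¹⁶) N.
|F| = 1.68×10⁻¹⁶ N.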